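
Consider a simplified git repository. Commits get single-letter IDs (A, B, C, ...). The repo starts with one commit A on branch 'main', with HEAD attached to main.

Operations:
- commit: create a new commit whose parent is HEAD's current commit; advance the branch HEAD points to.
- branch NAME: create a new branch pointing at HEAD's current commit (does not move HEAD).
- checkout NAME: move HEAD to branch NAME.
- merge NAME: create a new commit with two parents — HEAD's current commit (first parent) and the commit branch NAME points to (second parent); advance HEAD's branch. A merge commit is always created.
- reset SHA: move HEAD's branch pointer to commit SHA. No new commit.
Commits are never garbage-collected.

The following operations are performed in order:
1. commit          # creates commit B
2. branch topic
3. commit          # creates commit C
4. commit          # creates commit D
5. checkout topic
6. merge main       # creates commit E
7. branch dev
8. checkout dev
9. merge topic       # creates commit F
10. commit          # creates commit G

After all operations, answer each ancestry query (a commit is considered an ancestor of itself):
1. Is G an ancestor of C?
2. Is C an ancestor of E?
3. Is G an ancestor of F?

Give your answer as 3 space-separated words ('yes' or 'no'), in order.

After op 1 (commit): HEAD=main@B [main=B]
After op 2 (branch): HEAD=main@B [main=B topic=B]
After op 3 (commit): HEAD=main@C [main=C topic=B]
After op 4 (commit): HEAD=main@D [main=D topic=B]
After op 5 (checkout): HEAD=topic@B [main=D topic=B]
After op 6 (merge): HEAD=topic@E [main=D topic=E]
After op 7 (branch): HEAD=topic@E [dev=E main=D topic=E]
After op 8 (checkout): HEAD=dev@E [dev=E main=D topic=E]
After op 9 (merge): HEAD=dev@F [dev=F main=D topic=E]
After op 10 (commit): HEAD=dev@G [dev=G main=D topic=E]
ancestors(C) = {A,B,C}; G in? no
ancestors(E) = {A,B,C,D,E}; C in? yes
ancestors(F) = {A,B,C,D,E,F}; G in? no

Answer: no yes no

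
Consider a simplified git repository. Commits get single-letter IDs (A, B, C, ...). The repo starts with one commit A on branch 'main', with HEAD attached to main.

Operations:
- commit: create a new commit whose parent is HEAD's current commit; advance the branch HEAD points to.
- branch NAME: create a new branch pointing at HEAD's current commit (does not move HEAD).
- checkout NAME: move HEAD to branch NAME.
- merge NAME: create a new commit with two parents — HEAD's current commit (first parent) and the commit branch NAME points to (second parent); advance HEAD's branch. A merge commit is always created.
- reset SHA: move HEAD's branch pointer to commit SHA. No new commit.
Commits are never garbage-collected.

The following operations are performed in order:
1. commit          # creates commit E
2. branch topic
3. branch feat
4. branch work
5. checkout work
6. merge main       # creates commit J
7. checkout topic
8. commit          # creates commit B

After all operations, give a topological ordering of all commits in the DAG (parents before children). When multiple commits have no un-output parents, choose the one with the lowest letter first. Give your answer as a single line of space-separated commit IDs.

After op 1 (commit): HEAD=main@E [main=E]
After op 2 (branch): HEAD=main@E [main=E topic=E]
After op 3 (branch): HEAD=main@E [feat=E main=E topic=E]
After op 4 (branch): HEAD=main@E [feat=E main=E topic=E work=E]
After op 5 (checkout): HEAD=work@E [feat=E main=E topic=E work=E]
After op 6 (merge): HEAD=work@J [feat=E main=E topic=E work=J]
After op 7 (checkout): HEAD=topic@E [feat=E main=E topic=E work=J]
After op 8 (commit): HEAD=topic@B [feat=E main=E topic=B work=J]
commit A: parents=[]
commit B: parents=['E']
commit E: parents=['A']
commit J: parents=['E', 'E']

Answer: A E B J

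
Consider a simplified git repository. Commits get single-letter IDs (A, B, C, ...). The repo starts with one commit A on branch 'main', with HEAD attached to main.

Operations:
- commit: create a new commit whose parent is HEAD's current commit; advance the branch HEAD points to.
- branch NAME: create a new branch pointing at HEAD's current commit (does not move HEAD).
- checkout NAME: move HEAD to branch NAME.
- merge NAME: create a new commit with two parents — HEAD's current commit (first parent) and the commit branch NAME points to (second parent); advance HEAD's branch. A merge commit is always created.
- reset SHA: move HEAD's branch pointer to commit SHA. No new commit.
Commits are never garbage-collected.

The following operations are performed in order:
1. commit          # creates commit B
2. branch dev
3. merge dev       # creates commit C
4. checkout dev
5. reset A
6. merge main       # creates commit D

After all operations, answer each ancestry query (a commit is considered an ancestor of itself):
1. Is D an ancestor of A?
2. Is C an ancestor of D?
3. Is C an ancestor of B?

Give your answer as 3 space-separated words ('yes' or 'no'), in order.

Answer: no yes no

Derivation:
After op 1 (commit): HEAD=main@B [main=B]
After op 2 (branch): HEAD=main@B [dev=B main=B]
After op 3 (merge): HEAD=main@C [dev=B main=C]
After op 4 (checkout): HEAD=dev@B [dev=B main=C]
After op 5 (reset): HEAD=dev@A [dev=A main=C]
After op 6 (merge): HEAD=dev@D [dev=D main=C]
ancestors(A) = {A}; D in? no
ancestors(D) = {A,B,C,D}; C in? yes
ancestors(B) = {A,B}; C in? no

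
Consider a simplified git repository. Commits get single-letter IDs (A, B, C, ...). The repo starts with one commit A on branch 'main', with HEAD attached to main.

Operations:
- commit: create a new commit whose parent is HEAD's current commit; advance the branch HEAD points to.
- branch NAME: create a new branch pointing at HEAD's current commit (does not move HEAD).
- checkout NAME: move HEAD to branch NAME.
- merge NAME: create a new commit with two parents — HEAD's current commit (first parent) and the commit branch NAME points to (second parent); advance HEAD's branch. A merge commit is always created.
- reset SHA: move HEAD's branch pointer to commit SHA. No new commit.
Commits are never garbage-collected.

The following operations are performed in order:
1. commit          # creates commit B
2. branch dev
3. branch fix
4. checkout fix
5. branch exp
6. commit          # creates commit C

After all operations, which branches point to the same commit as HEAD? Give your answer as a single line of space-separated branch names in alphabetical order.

After op 1 (commit): HEAD=main@B [main=B]
After op 2 (branch): HEAD=main@B [dev=B main=B]
After op 3 (branch): HEAD=main@B [dev=B fix=B main=B]
After op 4 (checkout): HEAD=fix@B [dev=B fix=B main=B]
After op 5 (branch): HEAD=fix@B [dev=B exp=B fix=B main=B]
After op 6 (commit): HEAD=fix@C [dev=B exp=B fix=C main=B]

Answer: fix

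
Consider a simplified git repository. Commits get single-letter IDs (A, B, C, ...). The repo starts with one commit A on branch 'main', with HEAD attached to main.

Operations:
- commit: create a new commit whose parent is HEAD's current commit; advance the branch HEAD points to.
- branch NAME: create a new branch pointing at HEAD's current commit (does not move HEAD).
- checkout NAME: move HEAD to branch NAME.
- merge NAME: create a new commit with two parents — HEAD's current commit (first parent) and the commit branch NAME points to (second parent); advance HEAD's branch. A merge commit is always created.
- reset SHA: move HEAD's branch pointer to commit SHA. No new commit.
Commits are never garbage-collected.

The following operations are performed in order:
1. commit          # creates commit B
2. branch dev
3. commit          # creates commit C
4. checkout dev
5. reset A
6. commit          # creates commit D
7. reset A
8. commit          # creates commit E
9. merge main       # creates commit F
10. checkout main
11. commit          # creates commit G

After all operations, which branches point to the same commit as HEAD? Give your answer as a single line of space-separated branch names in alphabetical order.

Answer: main

Derivation:
After op 1 (commit): HEAD=main@B [main=B]
After op 2 (branch): HEAD=main@B [dev=B main=B]
After op 3 (commit): HEAD=main@C [dev=B main=C]
After op 4 (checkout): HEAD=dev@B [dev=B main=C]
After op 5 (reset): HEAD=dev@A [dev=A main=C]
After op 6 (commit): HEAD=dev@D [dev=D main=C]
After op 7 (reset): HEAD=dev@A [dev=A main=C]
After op 8 (commit): HEAD=dev@E [dev=E main=C]
After op 9 (merge): HEAD=dev@F [dev=F main=C]
After op 10 (checkout): HEAD=main@C [dev=F main=C]
After op 11 (commit): HEAD=main@G [dev=F main=G]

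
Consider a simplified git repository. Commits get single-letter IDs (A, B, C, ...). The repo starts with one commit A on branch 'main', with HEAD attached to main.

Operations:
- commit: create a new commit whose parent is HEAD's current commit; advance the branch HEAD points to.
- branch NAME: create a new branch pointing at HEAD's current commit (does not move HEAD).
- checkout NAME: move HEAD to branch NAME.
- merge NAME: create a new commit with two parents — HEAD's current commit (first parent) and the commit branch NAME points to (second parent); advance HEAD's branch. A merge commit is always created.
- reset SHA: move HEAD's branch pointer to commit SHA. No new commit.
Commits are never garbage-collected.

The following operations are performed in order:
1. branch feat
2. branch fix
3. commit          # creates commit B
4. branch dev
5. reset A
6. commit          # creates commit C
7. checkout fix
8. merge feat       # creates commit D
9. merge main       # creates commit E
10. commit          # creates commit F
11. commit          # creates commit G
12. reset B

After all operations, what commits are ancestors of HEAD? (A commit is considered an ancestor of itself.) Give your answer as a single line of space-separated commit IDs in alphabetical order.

After op 1 (branch): HEAD=main@A [feat=A main=A]
After op 2 (branch): HEAD=main@A [feat=A fix=A main=A]
After op 3 (commit): HEAD=main@B [feat=A fix=A main=B]
After op 4 (branch): HEAD=main@B [dev=B feat=A fix=A main=B]
After op 5 (reset): HEAD=main@A [dev=B feat=A fix=A main=A]
After op 6 (commit): HEAD=main@C [dev=B feat=A fix=A main=C]
After op 7 (checkout): HEAD=fix@A [dev=B feat=A fix=A main=C]
After op 8 (merge): HEAD=fix@D [dev=B feat=A fix=D main=C]
After op 9 (merge): HEAD=fix@E [dev=B feat=A fix=E main=C]
After op 10 (commit): HEAD=fix@F [dev=B feat=A fix=F main=C]
After op 11 (commit): HEAD=fix@G [dev=B feat=A fix=G main=C]
After op 12 (reset): HEAD=fix@B [dev=B feat=A fix=B main=C]

Answer: A B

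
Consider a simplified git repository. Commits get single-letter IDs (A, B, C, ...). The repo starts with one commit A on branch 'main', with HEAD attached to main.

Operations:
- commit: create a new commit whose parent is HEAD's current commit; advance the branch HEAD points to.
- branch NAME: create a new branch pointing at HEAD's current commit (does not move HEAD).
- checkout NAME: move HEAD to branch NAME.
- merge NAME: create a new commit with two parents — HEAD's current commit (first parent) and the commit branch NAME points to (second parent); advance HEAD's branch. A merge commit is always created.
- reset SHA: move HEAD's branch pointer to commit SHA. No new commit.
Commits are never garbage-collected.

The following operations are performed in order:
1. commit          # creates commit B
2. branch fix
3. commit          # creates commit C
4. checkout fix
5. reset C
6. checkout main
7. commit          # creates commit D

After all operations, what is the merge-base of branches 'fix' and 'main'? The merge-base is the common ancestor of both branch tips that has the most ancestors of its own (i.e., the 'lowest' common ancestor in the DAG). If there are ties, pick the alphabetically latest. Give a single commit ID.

Answer: C

Derivation:
After op 1 (commit): HEAD=main@B [main=B]
After op 2 (branch): HEAD=main@B [fix=B main=B]
After op 3 (commit): HEAD=main@C [fix=B main=C]
After op 4 (checkout): HEAD=fix@B [fix=B main=C]
After op 5 (reset): HEAD=fix@C [fix=C main=C]
After op 6 (checkout): HEAD=main@C [fix=C main=C]
After op 7 (commit): HEAD=main@D [fix=C main=D]
ancestors(fix=C): ['A', 'B', 'C']
ancestors(main=D): ['A', 'B', 'C', 'D']
common: ['A', 'B', 'C']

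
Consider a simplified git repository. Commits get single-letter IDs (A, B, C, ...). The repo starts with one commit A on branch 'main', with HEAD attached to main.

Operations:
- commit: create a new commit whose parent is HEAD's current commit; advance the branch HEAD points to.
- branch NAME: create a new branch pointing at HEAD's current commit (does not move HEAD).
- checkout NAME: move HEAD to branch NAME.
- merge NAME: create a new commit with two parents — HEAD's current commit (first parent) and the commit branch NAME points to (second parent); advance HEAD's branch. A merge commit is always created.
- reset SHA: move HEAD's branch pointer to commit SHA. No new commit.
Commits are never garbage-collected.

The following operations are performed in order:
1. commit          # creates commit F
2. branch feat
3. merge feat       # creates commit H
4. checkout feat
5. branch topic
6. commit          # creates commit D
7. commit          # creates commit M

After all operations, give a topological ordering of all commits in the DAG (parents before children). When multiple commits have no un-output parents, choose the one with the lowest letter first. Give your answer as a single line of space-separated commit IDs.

Answer: A F D H M

Derivation:
After op 1 (commit): HEAD=main@F [main=F]
After op 2 (branch): HEAD=main@F [feat=F main=F]
After op 3 (merge): HEAD=main@H [feat=F main=H]
After op 4 (checkout): HEAD=feat@F [feat=F main=H]
After op 5 (branch): HEAD=feat@F [feat=F main=H topic=F]
After op 6 (commit): HEAD=feat@D [feat=D main=H topic=F]
After op 7 (commit): HEAD=feat@M [feat=M main=H topic=F]
commit A: parents=[]
commit D: parents=['F']
commit F: parents=['A']
commit H: parents=['F', 'F']
commit M: parents=['D']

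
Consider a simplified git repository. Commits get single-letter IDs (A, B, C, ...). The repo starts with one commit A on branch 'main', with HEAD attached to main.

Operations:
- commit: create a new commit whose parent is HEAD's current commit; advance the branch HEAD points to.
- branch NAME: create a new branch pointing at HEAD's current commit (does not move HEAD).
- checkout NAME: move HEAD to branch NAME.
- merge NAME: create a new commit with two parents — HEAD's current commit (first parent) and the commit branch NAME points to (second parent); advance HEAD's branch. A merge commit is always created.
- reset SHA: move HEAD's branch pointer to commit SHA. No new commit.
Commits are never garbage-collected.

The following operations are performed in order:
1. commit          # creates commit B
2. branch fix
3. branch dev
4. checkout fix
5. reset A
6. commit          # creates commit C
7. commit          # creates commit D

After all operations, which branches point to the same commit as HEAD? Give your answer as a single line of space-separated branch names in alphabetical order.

Answer: fix

Derivation:
After op 1 (commit): HEAD=main@B [main=B]
After op 2 (branch): HEAD=main@B [fix=B main=B]
After op 3 (branch): HEAD=main@B [dev=B fix=B main=B]
After op 4 (checkout): HEAD=fix@B [dev=B fix=B main=B]
After op 5 (reset): HEAD=fix@A [dev=B fix=A main=B]
After op 6 (commit): HEAD=fix@C [dev=B fix=C main=B]
After op 7 (commit): HEAD=fix@D [dev=B fix=D main=B]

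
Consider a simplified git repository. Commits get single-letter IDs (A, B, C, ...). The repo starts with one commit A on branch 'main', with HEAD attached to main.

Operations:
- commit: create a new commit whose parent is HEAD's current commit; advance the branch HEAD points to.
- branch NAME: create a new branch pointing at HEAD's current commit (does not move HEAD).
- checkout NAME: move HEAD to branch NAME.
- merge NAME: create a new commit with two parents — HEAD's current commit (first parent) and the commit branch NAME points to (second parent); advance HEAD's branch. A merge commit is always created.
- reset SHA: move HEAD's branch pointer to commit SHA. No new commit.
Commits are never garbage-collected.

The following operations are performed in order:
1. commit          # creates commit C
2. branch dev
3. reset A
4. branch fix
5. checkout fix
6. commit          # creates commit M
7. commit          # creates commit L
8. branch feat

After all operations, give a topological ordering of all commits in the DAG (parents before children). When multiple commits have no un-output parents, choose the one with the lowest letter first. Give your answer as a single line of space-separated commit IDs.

Answer: A C M L

Derivation:
After op 1 (commit): HEAD=main@C [main=C]
After op 2 (branch): HEAD=main@C [dev=C main=C]
After op 3 (reset): HEAD=main@A [dev=C main=A]
After op 4 (branch): HEAD=main@A [dev=C fix=A main=A]
After op 5 (checkout): HEAD=fix@A [dev=C fix=A main=A]
After op 6 (commit): HEAD=fix@M [dev=C fix=M main=A]
After op 7 (commit): HEAD=fix@L [dev=C fix=L main=A]
After op 8 (branch): HEAD=fix@L [dev=C feat=L fix=L main=A]
commit A: parents=[]
commit C: parents=['A']
commit L: parents=['M']
commit M: parents=['A']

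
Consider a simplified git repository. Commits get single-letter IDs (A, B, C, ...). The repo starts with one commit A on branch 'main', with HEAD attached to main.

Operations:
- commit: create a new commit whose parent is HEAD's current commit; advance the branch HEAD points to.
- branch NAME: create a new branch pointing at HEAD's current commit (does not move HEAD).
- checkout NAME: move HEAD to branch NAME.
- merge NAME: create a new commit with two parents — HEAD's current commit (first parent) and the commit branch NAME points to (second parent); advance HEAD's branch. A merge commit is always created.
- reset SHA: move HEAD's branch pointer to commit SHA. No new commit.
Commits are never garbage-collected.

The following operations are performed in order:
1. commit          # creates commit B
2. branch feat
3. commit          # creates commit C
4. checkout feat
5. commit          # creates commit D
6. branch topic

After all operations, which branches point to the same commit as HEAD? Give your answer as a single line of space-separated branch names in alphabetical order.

Answer: feat topic

Derivation:
After op 1 (commit): HEAD=main@B [main=B]
After op 2 (branch): HEAD=main@B [feat=B main=B]
After op 3 (commit): HEAD=main@C [feat=B main=C]
After op 4 (checkout): HEAD=feat@B [feat=B main=C]
After op 5 (commit): HEAD=feat@D [feat=D main=C]
After op 6 (branch): HEAD=feat@D [feat=D main=C topic=D]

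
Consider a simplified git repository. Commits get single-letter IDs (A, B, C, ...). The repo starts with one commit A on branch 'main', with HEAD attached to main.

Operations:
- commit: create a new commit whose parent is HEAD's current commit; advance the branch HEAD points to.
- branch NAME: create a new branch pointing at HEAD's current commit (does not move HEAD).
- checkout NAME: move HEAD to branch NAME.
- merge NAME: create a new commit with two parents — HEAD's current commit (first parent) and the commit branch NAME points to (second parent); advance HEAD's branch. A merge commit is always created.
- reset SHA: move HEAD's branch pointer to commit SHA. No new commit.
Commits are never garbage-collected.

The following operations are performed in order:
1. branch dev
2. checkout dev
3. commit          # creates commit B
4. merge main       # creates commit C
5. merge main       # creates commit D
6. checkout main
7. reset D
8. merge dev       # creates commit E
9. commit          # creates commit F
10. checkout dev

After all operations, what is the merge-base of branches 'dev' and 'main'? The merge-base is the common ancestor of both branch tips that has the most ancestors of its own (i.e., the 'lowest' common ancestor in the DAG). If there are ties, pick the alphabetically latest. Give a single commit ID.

After op 1 (branch): HEAD=main@A [dev=A main=A]
After op 2 (checkout): HEAD=dev@A [dev=A main=A]
After op 3 (commit): HEAD=dev@B [dev=B main=A]
After op 4 (merge): HEAD=dev@C [dev=C main=A]
After op 5 (merge): HEAD=dev@D [dev=D main=A]
After op 6 (checkout): HEAD=main@A [dev=D main=A]
After op 7 (reset): HEAD=main@D [dev=D main=D]
After op 8 (merge): HEAD=main@E [dev=D main=E]
After op 9 (commit): HEAD=main@F [dev=D main=F]
After op 10 (checkout): HEAD=dev@D [dev=D main=F]
ancestors(dev=D): ['A', 'B', 'C', 'D']
ancestors(main=F): ['A', 'B', 'C', 'D', 'E', 'F']
common: ['A', 'B', 'C', 'D']

Answer: D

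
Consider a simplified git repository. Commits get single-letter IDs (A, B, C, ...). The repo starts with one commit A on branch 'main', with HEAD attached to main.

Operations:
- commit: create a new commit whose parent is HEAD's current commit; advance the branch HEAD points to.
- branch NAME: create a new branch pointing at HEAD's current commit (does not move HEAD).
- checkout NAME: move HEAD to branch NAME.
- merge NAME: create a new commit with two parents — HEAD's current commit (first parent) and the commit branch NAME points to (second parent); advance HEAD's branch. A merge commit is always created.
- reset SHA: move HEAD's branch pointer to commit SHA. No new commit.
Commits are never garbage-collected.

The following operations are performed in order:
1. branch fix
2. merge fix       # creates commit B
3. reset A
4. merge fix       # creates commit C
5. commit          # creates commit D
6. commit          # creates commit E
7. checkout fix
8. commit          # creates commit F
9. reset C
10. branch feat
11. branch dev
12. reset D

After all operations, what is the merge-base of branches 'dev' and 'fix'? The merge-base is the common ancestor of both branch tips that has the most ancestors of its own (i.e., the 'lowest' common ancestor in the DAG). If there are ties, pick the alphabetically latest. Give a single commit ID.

After op 1 (branch): HEAD=main@A [fix=A main=A]
After op 2 (merge): HEAD=main@B [fix=A main=B]
After op 3 (reset): HEAD=main@A [fix=A main=A]
After op 4 (merge): HEAD=main@C [fix=A main=C]
After op 5 (commit): HEAD=main@D [fix=A main=D]
After op 6 (commit): HEAD=main@E [fix=A main=E]
After op 7 (checkout): HEAD=fix@A [fix=A main=E]
After op 8 (commit): HEAD=fix@F [fix=F main=E]
After op 9 (reset): HEAD=fix@C [fix=C main=E]
After op 10 (branch): HEAD=fix@C [feat=C fix=C main=E]
After op 11 (branch): HEAD=fix@C [dev=C feat=C fix=C main=E]
After op 12 (reset): HEAD=fix@D [dev=C feat=C fix=D main=E]
ancestors(dev=C): ['A', 'C']
ancestors(fix=D): ['A', 'C', 'D']
common: ['A', 'C']

Answer: C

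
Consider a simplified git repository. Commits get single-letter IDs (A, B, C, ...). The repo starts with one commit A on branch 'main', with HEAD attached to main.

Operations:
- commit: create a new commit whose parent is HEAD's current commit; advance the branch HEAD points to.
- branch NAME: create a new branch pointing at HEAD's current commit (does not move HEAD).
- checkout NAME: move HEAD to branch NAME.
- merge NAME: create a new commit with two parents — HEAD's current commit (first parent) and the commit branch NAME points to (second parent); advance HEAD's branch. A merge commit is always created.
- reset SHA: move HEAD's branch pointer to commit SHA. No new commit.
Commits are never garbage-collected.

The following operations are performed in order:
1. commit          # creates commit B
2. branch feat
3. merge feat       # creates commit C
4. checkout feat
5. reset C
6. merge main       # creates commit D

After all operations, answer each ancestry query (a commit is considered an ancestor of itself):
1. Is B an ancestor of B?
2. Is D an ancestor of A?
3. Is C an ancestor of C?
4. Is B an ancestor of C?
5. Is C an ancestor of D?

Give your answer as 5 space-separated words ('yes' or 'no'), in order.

Answer: yes no yes yes yes

Derivation:
After op 1 (commit): HEAD=main@B [main=B]
After op 2 (branch): HEAD=main@B [feat=B main=B]
After op 3 (merge): HEAD=main@C [feat=B main=C]
After op 4 (checkout): HEAD=feat@B [feat=B main=C]
After op 5 (reset): HEAD=feat@C [feat=C main=C]
After op 6 (merge): HEAD=feat@D [feat=D main=C]
ancestors(B) = {A,B}; B in? yes
ancestors(A) = {A}; D in? no
ancestors(C) = {A,B,C}; C in? yes
ancestors(C) = {A,B,C}; B in? yes
ancestors(D) = {A,B,C,D}; C in? yes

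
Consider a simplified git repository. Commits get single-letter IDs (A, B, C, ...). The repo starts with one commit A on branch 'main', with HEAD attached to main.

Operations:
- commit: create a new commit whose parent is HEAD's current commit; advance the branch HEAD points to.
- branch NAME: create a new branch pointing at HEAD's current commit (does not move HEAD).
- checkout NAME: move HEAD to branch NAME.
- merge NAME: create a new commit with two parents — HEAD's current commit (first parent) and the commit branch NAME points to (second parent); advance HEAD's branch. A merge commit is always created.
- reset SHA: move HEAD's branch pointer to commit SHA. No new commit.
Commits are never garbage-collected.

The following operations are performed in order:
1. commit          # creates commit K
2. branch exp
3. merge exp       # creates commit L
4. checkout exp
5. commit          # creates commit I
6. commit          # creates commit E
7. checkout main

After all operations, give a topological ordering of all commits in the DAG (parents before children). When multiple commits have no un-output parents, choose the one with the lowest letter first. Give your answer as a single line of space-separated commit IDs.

After op 1 (commit): HEAD=main@K [main=K]
After op 2 (branch): HEAD=main@K [exp=K main=K]
After op 3 (merge): HEAD=main@L [exp=K main=L]
After op 4 (checkout): HEAD=exp@K [exp=K main=L]
After op 5 (commit): HEAD=exp@I [exp=I main=L]
After op 6 (commit): HEAD=exp@E [exp=E main=L]
After op 7 (checkout): HEAD=main@L [exp=E main=L]
commit A: parents=[]
commit E: parents=['I']
commit I: parents=['K']
commit K: parents=['A']
commit L: parents=['K', 'K']

Answer: A K I E L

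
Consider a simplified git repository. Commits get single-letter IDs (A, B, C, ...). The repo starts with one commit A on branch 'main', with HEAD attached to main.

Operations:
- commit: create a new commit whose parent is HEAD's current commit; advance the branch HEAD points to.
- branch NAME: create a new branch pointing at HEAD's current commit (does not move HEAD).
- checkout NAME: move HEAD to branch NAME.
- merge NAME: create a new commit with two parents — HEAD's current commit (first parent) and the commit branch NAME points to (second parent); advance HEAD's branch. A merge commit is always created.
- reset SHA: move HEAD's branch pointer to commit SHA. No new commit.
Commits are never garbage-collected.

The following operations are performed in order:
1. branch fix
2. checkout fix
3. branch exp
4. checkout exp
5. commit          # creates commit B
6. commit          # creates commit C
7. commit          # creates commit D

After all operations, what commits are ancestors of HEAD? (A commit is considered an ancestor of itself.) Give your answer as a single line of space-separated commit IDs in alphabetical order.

Answer: A B C D

Derivation:
After op 1 (branch): HEAD=main@A [fix=A main=A]
After op 2 (checkout): HEAD=fix@A [fix=A main=A]
After op 3 (branch): HEAD=fix@A [exp=A fix=A main=A]
After op 4 (checkout): HEAD=exp@A [exp=A fix=A main=A]
After op 5 (commit): HEAD=exp@B [exp=B fix=A main=A]
After op 6 (commit): HEAD=exp@C [exp=C fix=A main=A]
After op 7 (commit): HEAD=exp@D [exp=D fix=A main=A]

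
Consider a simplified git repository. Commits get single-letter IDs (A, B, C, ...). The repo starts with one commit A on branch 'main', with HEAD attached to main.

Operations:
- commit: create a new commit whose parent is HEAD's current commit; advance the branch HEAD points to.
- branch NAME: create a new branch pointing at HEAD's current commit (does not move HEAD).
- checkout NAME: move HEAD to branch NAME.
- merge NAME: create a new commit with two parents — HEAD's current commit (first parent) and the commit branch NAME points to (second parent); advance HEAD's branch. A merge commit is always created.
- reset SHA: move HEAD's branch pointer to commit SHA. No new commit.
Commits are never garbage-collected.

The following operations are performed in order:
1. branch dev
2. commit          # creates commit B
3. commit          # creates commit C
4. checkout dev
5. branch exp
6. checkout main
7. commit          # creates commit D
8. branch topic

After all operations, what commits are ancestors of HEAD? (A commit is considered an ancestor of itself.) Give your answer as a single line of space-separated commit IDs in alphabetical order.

Answer: A B C D

Derivation:
After op 1 (branch): HEAD=main@A [dev=A main=A]
After op 2 (commit): HEAD=main@B [dev=A main=B]
After op 3 (commit): HEAD=main@C [dev=A main=C]
After op 4 (checkout): HEAD=dev@A [dev=A main=C]
After op 5 (branch): HEAD=dev@A [dev=A exp=A main=C]
After op 6 (checkout): HEAD=main@C [dev=A exp=A main=C]
After op 7 (commit): HEAD=main@D [dev=A exp=A main=D]
After op 8 (branch): HEAD=main@D [dev=A exp=A main=D topic=D]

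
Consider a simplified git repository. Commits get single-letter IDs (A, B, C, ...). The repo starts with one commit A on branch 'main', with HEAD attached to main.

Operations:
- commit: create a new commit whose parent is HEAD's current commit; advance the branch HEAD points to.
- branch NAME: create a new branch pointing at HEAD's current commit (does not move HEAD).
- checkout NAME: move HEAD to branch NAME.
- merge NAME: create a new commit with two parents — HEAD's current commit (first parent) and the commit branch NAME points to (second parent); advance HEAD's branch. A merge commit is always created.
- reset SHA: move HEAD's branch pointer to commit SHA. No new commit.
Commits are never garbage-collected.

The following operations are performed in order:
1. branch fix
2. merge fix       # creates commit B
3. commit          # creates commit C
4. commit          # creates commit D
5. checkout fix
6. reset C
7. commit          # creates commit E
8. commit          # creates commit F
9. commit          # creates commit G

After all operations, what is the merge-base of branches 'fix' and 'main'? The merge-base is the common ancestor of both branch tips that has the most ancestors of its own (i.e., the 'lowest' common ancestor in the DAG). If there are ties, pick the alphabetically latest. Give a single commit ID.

After op 1 (branch): HEAD=main@A [fix=A main=A]
After op 2 (merge): HEAD=main@B [fix=A main=B]
After op 3 (commit): HEAD=main@C [fix=A main=C]
After op 4 (commit): HEAD=main@D [fix=A main=D]
After op 5 (checkout): HEAD=fix@A [fix=A main=D]
After op 6 (reset): HEAD=fix@C [fix=C main=D]
After op 7 (commit): HEAD=fix@E [fix=E main=D]
After op 8 (commit): HEAD=fix@F [fix=F main=D]
After op 9 (commit): HEAD=fix@G [fix=G main=D]
ancestors(fix=G): ['A', 'B', 'C', 'E', 'F', 'G']
ancestors(main=D): ['A', 'B', 'C', 'D']
common: ['A', 'B', 'C']

Answer: C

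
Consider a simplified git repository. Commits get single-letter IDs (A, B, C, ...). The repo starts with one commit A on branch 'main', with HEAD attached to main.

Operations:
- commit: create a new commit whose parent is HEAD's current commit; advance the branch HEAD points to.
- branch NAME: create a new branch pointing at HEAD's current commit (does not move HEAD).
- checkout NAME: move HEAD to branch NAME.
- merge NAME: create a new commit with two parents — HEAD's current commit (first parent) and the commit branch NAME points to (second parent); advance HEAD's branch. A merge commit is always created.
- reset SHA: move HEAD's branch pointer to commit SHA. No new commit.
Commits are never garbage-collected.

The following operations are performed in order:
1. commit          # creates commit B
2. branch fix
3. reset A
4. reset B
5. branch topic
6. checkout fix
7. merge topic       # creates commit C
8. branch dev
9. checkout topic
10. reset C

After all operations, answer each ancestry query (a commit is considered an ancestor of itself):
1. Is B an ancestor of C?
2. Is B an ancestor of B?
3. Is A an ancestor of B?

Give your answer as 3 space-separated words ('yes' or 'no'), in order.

After op 1 (commit): HEAD=main@B [main=B]
After op 2 (branch): HEAD=main@B [fix=B main=B]
After op 3 (reset): HEAD=main@A [fix=B main=A]
After op 4 (reset): HEAD=main@B [fix=B main=B]
After op 5 (branch): HEAD=main@B [fix=B main=B topic=B]
After op 6 (checkout): HEAD=fix@B [fix=B main=B topic=B]
After op 7 (merge): HEAD=fix@C [fix=C main=B topic=B]
After op 8 (branch): HEAD=fix@C [dev=C fix=C main=B topic=B]
After op 9 (checkout): HEAD=topic@B [dev=C fix=C main=B topic=B]
After op 10 (reset): HEAD=topic@C [dev=C fix=C main=B topic=C]
ancestors(C) = {A,B,C}; B in? yes
ancestors(B) = {A,B}; B in? yes
ancestors(B) = {A,B}; A in? yes

Answer: yes yes yes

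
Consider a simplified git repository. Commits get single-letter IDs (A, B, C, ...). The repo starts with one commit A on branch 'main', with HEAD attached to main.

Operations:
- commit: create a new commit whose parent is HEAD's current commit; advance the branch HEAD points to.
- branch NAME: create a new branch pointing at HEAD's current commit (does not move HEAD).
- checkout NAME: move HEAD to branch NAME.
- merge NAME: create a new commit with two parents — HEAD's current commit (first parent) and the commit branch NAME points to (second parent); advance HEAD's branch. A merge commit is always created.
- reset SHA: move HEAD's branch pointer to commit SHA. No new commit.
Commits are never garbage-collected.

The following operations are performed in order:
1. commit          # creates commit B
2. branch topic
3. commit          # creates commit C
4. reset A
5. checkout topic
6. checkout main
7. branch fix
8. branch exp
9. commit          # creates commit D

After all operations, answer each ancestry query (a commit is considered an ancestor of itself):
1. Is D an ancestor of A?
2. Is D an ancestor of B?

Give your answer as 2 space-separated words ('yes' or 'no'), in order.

After op 1 (commit): HEAD=main@B [main=B]
After op 2 (branch): HEAD=main@B [main=B topic=B]
After op 3 (commit): HEAD=main@C [main=C topic=B]
After op 4 (reset): HEAD=main@A [main=A topic=B]
After op 5 (checkout): HEAD=topic@B [main=A topic=B]
After op 6 (checkout): HEAD=main@A [main=A topic=B]
After op 7 (branch): HEAD=main@A [fix=A main=A topic=B]
After op 8 (branch): HEAD=main@A [exp=A fix=A main=A topic=B]
After op 9 (commit): HEAD=main@D [exp=A fix=A main=D topic=B]
ancestors(A) = {A}; D in? no
ancestors(B) = {A,B}; D in? no

Answer: no no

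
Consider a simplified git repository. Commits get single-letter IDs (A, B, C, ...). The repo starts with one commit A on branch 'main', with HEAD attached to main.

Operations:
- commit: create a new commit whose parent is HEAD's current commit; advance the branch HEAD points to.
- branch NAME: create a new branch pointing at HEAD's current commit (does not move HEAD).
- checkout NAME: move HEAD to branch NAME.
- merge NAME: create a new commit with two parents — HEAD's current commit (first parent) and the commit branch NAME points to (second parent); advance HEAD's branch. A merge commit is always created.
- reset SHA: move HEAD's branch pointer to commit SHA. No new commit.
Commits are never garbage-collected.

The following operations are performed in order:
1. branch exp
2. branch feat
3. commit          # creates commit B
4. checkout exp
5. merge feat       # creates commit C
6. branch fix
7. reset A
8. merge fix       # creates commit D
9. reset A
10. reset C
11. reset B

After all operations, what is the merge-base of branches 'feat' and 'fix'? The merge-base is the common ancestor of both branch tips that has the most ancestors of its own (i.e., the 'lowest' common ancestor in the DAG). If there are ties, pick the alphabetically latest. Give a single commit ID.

Answer: A

Derivation:
After op 1 (branch): HEAD=main@A [exp=A main=A]
After op 2 (branch): HEAD=main@A [exp=A feat=A main=A]
After op 3 (commit): HEAD=main@B [exp=A feat=A main=B]
After op 4 (checkout): HEAD=exp@A [exp=A feat=A main=B]
After op 5 (merge): HEAD=exp@C [exp=C feat=A main=B]
After op 6 (branch): HEAD=exp@C [exp=C feat=A fix=C main=B]
After op 7 (reset): HEAD=exp@A [exp=A feat=A fix=C main=B]
After op 8 (merge): HEAD=exp@D [exp=D feat=A fix=C main=B]
After op 9 (reset): HEAD=exp@A [exp=A feat=A fix=C main=B]
After op 10 (reset): HEAD=exp@C [exp=C feat=A fix=C main=B]
After op 11 (reset): HEAD=exp@B [exp=B feat=A fix=C main=B]
ancestors(feat=A): ['A']
ancestors(fix=C): ['A', 'C']
common: ['A']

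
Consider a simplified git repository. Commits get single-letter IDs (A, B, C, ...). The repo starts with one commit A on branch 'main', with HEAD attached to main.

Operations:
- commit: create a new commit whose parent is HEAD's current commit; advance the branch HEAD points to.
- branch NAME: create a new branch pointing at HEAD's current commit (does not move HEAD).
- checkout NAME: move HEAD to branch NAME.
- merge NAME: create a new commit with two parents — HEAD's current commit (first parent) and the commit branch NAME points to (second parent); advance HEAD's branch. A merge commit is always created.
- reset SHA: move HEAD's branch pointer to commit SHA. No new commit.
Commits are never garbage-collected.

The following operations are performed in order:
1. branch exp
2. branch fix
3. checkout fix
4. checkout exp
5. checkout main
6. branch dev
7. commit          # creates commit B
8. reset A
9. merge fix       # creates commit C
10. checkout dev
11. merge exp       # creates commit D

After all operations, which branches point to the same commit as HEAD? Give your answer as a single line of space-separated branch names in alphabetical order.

Answer: dev

Derivation:
After op 1 (branch): HEAD=main@A [exp=A main=A]
After op 2 (branch): HEAD=main@A [exp=A fix=A main=A]
After op 3 (checkout): HEAD=fix@A [exp=A fix=A main=A]
After op 4 (checkout): HEAD=exp@A [exp=A fix=A main=A]
After op 5 (checkout): HEAD=main@A [exp=A fix=A main=A]
After op 6 (branch): HEAD=main@A [dev=A exp=A fix=A main=A]
After op 7 (commit): HEAD=main@B [dev=A exp=A fix=A main=B]
After op 8 (reset): HEAD=main@A [dev=A exp=A fix=A main=A]
After op 9 (merge): HEAD=main@C [dev=A exp=A fix=A main=C]
After op 10 (checkout): HEAD=dev@A [dev=A exp=A fix=A main=C]
After op 11 (merge): HEAD=dev@D [dev=D exp=A fix=A main=C]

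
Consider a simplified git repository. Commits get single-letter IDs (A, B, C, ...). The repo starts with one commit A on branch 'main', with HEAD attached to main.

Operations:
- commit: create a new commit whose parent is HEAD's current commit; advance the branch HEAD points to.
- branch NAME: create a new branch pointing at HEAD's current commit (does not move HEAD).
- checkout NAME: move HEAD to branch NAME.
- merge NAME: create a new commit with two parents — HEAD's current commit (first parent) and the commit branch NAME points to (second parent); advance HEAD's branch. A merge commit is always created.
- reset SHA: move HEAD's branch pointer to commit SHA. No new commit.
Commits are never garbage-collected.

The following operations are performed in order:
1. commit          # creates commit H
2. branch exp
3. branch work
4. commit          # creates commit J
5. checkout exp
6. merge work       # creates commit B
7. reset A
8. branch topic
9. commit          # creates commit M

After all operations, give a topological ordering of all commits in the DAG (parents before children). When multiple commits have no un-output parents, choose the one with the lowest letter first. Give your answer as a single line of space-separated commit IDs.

Answer: A H B J M

Derivation:
After op 1 (commit): HEAD=main@H [main=H]
After op 2 (branch): HEAD=main@H [exp=H main=H]
After op 3 (branch): HEAD=main@H [exp=H main=H work=H]
After op 4 (commit): HEAD=main@J [exp=H main=J work=H]
After op 5 (checkout): HEAD=exp@H [exp=H main=J work=H]
After op 6 (merge): HEAD=exp@B [exp=B main=J work=H]
After op 7 (reset): HEAD=exp@A [exp=A main=J work=H]
After op 8 (branch): HEAD=exp@A [exp=A main=J topic=A work=H]
After op 9 (commit): HEAD=exp@M [exp=M main=J topic=A work=H]
commit A: parents=[]
commit B: parents=['H', 'H']
commit H: parents=['A']
commit J: parents=['H']
commit M: parents=['A']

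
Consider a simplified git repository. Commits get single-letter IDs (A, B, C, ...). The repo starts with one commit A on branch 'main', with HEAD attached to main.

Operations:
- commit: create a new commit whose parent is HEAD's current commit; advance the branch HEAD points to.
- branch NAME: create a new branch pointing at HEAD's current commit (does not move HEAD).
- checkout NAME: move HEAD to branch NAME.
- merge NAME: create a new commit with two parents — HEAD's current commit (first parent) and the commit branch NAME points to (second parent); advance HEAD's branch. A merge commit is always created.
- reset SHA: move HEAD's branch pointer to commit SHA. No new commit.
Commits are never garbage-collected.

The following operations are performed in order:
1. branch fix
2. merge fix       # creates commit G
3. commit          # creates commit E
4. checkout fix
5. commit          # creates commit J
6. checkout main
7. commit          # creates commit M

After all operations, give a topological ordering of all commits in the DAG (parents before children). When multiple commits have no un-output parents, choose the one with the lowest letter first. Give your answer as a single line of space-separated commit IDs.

Answer: A G E J M

Derivation:
After op 1 (branch): HEAD=main@A [fix=A main=A]
After op 2 (merge): HEAD=main@G [fix=A main=G]
After op 3 (commit): HEAD=main@E [fix=A main=E]
After op 4 (checkout): HEAD=fix@A [fix=A main=E]
After op 5 (commit): HEAD=fix@J [fix=J main=E]
After op 6 (checkout): HEAD=main@E [fix=J main=E]
After op 7 (commit): HEAD=main@M [fix=J main=M]
commit A: parents=[]
commit E: parents=['G']
commit G: parents=['A', 'A']
commit J: parents=['A']
commit M: parents=['E']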